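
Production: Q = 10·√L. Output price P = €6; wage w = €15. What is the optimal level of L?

L* = 4

MP_L = (1/2)·10·L^(-1/2) = 5·L^(-1/2).
Profit maximization for a price taker requires P·MP_L = w: 6·5·L^(-1/2) = 15.
So L^(-1/2) = 0.5, which gives L = 4.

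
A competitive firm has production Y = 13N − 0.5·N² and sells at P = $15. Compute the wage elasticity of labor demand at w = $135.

From P·MP_N = w with MP_N = 13 − N, labor demand is N(w) = 13 − w/15.
dN/dw = −1/(15) = -1/15.
At w = 135, N = 4, so ε = (dN/dw)·(w/N) = (-1/15)·(135/4) = -2.25.

ε = -2.25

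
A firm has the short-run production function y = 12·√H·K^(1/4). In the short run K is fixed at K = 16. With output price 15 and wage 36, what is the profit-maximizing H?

H* = 25

With K = 16, MP_H = (1/2)·12·H^(-1/2)·16^(1/4) = 12·H^(-1/2).
Profit maximization for a price taker requires P·MP_H = w: 15·12·H^(-1/2) = 36.
So H^(-1/2) = 0.2, which gives H = 25.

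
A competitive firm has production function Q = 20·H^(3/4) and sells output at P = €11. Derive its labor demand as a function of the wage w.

MP_H = (3/4)·20·H^(-1/4) = 15·H^(-1/4).
Setting P·MP_H = w: 165·H^(-1/4) = w.
Solving for H: H^(-1/4) = w/165, so H = (165/w)^(4).

H(w) = (165/w)^(4)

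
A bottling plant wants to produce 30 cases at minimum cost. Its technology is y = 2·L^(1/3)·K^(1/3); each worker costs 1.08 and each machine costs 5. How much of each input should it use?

Cost minimization requires the marginal rate of technical substitution to equal the input-price ratio: MP_L/MP_K = w/r.
Here MP_L/MP_K = (1/3)·(K/L)/(1/3) = (K/L). Setting this equal to 1.08/5 = 0.216 gives K = 0.216L.
Substituting into y = 30: 2·L^(1/3)·(0.216L)^(1/3) = 30.
Solving, L = 125 and K = 27.

L* = 125, K* = 27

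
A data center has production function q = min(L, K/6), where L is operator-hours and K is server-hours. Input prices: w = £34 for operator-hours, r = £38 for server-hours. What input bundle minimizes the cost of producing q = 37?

With a fixed-proportions technology, the cost-minimizing bundle uses no slack in either input: L = K/6 = q.
So L = 37 and K = 6·37 = 222.

L* = 37, K* = 222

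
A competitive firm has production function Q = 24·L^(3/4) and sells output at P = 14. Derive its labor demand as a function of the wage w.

L(w) = (252/w)^(4)

MP_L = (3/4)·24·L^(-1/4) = 18·L^(-1/4).
Setting P·MP_L = w: 252·L^(-1/4) = w.
Solving for L: L^(-1/4) = w/252, so L = (252/w)^(4).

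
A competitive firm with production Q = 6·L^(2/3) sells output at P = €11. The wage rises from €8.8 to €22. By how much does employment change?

From P·MP_L = w with MP_L = 4·L^(-1/3), the labor demand is L(w) = (44/w)^(3).
At w = 8.8: L = 125. At w = 22: L = 8.
ΔL = 8 − 125 = -117.

ΔL = -117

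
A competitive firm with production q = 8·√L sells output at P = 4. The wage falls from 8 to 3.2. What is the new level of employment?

L* = 25

From P·MP_L = w with MP_L = 4·L^(-1/2), the labor demand is L(w) = (16/w)^(2).
At w = 8: L = 4. At w = 3.2: L = 25.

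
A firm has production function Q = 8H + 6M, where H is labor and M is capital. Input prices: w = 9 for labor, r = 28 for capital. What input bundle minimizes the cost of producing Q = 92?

The inputs are perfect substitutes, so the firm uses whichever has the lower cost per unit of output.
Cost per unit of output via H is w/8 = 1.125; via M it is r/6 = 14/3. H is cheaper.
Producing Q = 92 with H alone: H = 11.5, M = 0.

H* = 11.5, M* = 0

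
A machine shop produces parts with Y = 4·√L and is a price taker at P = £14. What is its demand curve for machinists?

L(w) = 784/w²

MP_L = (1/2)·4·L^(-1/2) = 2·L^(-1/2).
Setting P·MP_L = w: 28·L^(-1/2) = w.
Solving for L: L^(-1/2) = w/28, so L = (28/w)^(2).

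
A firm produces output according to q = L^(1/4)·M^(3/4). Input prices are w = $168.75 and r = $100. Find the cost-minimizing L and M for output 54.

L* = 16, M* = 81

Cost minimization requires the marginal rate of technical substitution to equal the input-price ratio: MP_L/MP_M = w/r.
Here MP_L/MP_M = (1/4)·(M/L)/(3/4) = (1/3)·(M/L). Setting this equal to 168.75/100 = 1.6875 gives M = 5.0625L.
Substituting into q = 54: L^(1/4)·(5.0625L)^(3/4) = 54.
Solving, L = 16 and M = 81.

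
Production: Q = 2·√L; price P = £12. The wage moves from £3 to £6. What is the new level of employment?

From P·MP_L = w with MP_L = L^(-1/2), the labor demand is L(w) = (12/w)^(2).
At w = 3: L = 16. At w = 6: L = 4.

L* = 4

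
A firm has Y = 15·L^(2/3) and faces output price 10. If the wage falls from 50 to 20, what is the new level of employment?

L* = 125

From P·MP_L = w with MP_L = 10·L^(-1/3), the labor demand is L(w) = (100/w)^(3).
At w = 50: L = 8. At w = 20: L = 125.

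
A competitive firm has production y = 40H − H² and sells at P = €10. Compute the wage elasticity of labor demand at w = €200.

ε = -1

From P·MP_H = w with MP_H = 40 − 2H, labor demand is H(w) = (40 − w/10)/2.
dH/dw = −1/(20) = -0.05.
At w = 200, H = 10, so ε = (dH/dw)·(w/H) = (-0.05)·(200/10) = -1.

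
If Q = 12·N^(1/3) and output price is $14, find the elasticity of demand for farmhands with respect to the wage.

ε = -1.5

MP_N = (1/3)·12·N^(-2/3), so P·MP_N = w gives 56·N^(-2/3) = w.
Solving, N(w) = (56/w)^(3/2). This is a constant-elasticity form: N ∝ w^(−3/2), so ε = −3/2.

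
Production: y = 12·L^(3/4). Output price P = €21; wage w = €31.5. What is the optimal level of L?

MP_L = (3/4)·12·L^(-1/4) = 9·L^(-1/4).
Profit maximization for a price taker requires P·MP_L = w: 21·9·L^(-1/4) = 31.5.
So L^(-1/4) = 1/6, which gives L = 1296.

L* = 1296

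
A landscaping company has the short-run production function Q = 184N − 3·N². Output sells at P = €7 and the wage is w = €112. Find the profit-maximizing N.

The marginal product of N is MP_N = 184 − 6N.
A price-taking firm hires until the value of the marginal product equals the wage: P·MP_N = w, so 7·(184 − 6N) = 112.
Then 184 − 6N = 16, giving N = 28.

N* = 28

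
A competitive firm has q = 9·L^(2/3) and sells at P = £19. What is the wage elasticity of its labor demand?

ε = -3

MP_L = (2/3)·9·L^(-1/3), so P·MP_L = w gives 114·L^(-1/3) = w.
Solving, L(w) = (114/w)^(3). This is a constant-elasticity form: L ∝ w^(−3), so ε = −3.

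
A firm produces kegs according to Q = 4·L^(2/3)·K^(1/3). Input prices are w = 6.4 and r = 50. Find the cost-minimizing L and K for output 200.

Cost minimization requires the marginal rate of technical substitution to equal the input-price ratio: MP_L/MP_K = w/r.
Here MP_L/MP_K = (2/3)·(K/L)/(1/3) = 2·(K/L). Setting this equal to 6.4/50 = 0.128 gives K = 0.064L.
Substituting into Q = 200: 4·L^(2/3)·(0.064L)^(1/3) = 200.
Solving, L = 125 and K = 8.

L* = 125, K* = 8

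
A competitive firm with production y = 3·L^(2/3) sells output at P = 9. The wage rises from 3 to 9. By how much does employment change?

From P·MP_L = w with MP_L = 2·L^(-1/3), the labor demand is L(w) = (18/w)^(3).
At w = 3: L = 216. At w = 9: L = 8.
ΔL = 8 − 216 = -208.

ΔL = -208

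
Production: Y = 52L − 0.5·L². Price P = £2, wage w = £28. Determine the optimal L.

The marginal product of L is MP_L = 52 − L.
A price-taking firm hires until the value of the marginal product equals the wage: P·MP_L = w, so 2·(52 − L) = 28.
Then 52 − L = 14, giving L = 38.

L* = 38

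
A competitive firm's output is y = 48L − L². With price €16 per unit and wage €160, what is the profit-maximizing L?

L* = 19

The marginal product of L is MP_L = 48 − 2L.
A price-taking firm hires until the value of the marginal product equals the wage: P·MP_L = w, so 16·(48 − 2L) = 160.
Then 48 − 2L = 10, giving L = 19.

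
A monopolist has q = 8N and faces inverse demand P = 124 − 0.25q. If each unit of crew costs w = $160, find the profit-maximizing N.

Marginal revenue from the inverse demand is MR = 124 − 0.5q.
The marginal product is MP_N = 8.
A monopolist hires until marginal revenue product equals the wage: MR·MP_N = w.
(124 − 4N)·8 = 160, so N = 26.

N* = 26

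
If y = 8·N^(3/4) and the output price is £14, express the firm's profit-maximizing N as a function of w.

MP_N = (3/4)·8·N^(-1/4) = 6·N^(-1/4).
Setting P·MP_N = w: 84·N^(-1/4) = w.
Solving for N: N^(-1/4) = w/84, so N = (84/w)^(4).

N(w) = (84/w)^(4)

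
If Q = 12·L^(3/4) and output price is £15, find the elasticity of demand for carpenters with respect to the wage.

MP_L = (3/4)·12·L^(-1/4), so P·MP_L = w gives 135·L^(-1/4) = w.
Solving, L(w) = (135/w)^(4). This is a constant-elasticity form: L ∝ w^(−4), so ε = −4.

ε = -4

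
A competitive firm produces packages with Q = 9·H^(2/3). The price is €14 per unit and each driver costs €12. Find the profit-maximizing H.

H* = 343

MP_H = (2/3)·9·H^(-1/3) = 6·H^(-1/3).
Profit maximization for a price taker requires P·MP_H = w: 14·6·H^(-1/3) = 12.
So H^(-1/3) = 1/7, which gives H = 343.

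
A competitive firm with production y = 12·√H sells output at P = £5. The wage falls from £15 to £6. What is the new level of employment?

From P·MP_H = w with MP_H = 6·H^(-1/2), the labor demand is H(w) = (30/w)^(2).
At w = 15: H = 4. At w = 6: H = 25.

H* = 25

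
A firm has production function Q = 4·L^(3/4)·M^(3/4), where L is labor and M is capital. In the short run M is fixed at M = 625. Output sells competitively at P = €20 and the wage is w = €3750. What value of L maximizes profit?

L* = 16

With M = 625, MP_L = (3/4)·4·L^(-1/4)·625^(3/4) = 375·L^(-1/4).
Profit maximization for a price taker requires P·MP_L = w: 20·375·L^(-1/4) = 3750.
So L^(-1/4) = 0.5, which gives L = 16.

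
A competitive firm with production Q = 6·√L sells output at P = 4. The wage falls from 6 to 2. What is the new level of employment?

From P·MP_L = w with MP_L = 3·L^(-1/2), the labor demand is L(w) = (12/w)^(2).
At w = 6: L = 4. At w = 2: L = 36.

L* = 36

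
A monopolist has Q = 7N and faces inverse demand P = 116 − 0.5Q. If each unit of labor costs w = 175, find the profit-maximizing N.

N* = 13

Marginal revenue from the inverse demand is MR = 116 − Q.
The marginal product is MP_N = 7.
A monopolist hires until marginal revenue product equals the wage: MR·MP_N = w.
(116 − 7N)·7 = 175, so N = 13.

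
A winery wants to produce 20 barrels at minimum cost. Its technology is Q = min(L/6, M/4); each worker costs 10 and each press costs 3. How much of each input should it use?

L* = 120, M* = 80

With a fixed-proportions technology, the cost-minimizing bundle uses no slack in either input: L/6 = M/4 = Q.
So L = 6·20 = 120 and M = 4·20 = 80.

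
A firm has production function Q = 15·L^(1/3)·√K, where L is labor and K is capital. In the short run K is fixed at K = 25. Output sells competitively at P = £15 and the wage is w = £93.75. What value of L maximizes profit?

L* = 8

With K = 25, MP_L = (1/3)·15·L^(-2/3)·25^(1/2) = 25·L^(-2/3).
Profit maximization for a price taker requires P·MP_L = w: 15·25·L^(-2/3) = 93.75.
So L^(-2/3) = 0.25, which gives L = 8.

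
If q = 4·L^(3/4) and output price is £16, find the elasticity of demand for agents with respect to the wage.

MP_L = (3/4)·4·L^(-1/4), so P·MP_L = w gives 48·L^(-1/4) = w.
Solving, L(w) = (48/w)^(4). This is a constant-elasticity form: L ∝ w^(−4), so ε = −4.

ε = -4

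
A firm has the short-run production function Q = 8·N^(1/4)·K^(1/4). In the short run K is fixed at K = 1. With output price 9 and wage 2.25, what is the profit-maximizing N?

N* = 16

With K = 1, MP_N = (1/4)·8·N^(-3/4)·1^(1/4) = 2·N^(-3/4).
Profit maximization for a price taker requires P·MP_N = w: 9·2·N^(-3/4) = 2.25.
So N^(-3/4) = 0.125, which gives N = 16.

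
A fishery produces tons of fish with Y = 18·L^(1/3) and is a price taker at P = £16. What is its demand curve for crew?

MP_L = (1/3)·18·L^(-2/3) = 6·L^(-2/3).
Setting P·MP_L = w: 96·L^(-2/3) = w.
Solving for L: L^(-2/3) = w/96, so L = (96/w)^(3/2).

L(w) = (96/w)^(3/2)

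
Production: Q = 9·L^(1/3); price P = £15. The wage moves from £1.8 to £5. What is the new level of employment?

From P·MP_L = w with MP_L = 3·L^(-2/3), the labor demand is L(w) = (45/w)^(3/2).
At w = 1.8: L = 125. At w = 5: L = 27.

L* = 27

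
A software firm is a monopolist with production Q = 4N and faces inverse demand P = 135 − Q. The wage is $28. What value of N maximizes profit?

Marginal revenue from the inverse demand is MR = 135 − 2Q.
The marginal product is MP_N = 4.
A monopolist hires until marginal revenue product equals the wage: MR·MP_N = w.
(135 − 8N)·4 = 28, so N = 16.

N* = 16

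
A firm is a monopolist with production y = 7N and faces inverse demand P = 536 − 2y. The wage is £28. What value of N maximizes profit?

Marginal revenue from the inverse demand is MR = 536 − 4y.
The marginal product is MP_N = 7.
A monopolist hires until marginal revenue product equals the wage: MR·MP_N = w.
(536 − 28N)·7 = 28, so N = 19.

N* = 19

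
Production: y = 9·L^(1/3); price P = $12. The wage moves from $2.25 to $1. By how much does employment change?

ΔL = 152

From P·MP_L = w with MP_L = 3·L^(-2/3), the labor demand is L(w) = (36/w)^(3/2).
At w = 2.25: L = 64. At w = 1: L = 216.
ΔL = 216 − 64 = 152.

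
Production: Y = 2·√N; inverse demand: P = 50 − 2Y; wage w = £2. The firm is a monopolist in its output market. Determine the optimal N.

N* = 25

Marginal revenue from the inverse demand is MR = 50 − 4Y.
The marginal product is MP_N = N^(-1/2).
A monopolist hires until marginal revenue product equals the wage: MR·MP_N = w.
At N, Y = 2·√N. Substituting and solving: (50 − 8·√N)·N^(-1/2) = 2 gives N = 25.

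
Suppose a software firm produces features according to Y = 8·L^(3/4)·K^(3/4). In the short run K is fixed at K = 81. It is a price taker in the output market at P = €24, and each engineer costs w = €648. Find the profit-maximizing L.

With K = 81, MP_L = (3/4)·8·L^(-1/4)·81^(3/4) = 162·L^(-1/4).
Profit maximization for a price taker requires P·MP_L = w: 24·162·L^(-1/4) = 648.
So L^(-1/4) = 1/6, which gives L = 1296.

L* = 1296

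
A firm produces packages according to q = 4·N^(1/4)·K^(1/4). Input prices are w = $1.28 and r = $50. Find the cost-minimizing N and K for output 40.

N* = 625, K* = 16

Cost minimization requires the marginal rate of technical substitution to equal the input-price ratio: MP_N/MP_K = w/r.
Here MP_N/MP_K = (1/4)·(K/N)/(1/4) = (K/N). Setting this equal to 1.28/50 = 0.0256 gives K = 0.0256N.
Substituting into q = 40: 4·N^(1/4)·(0.0256N)^(1/4) = 40.
Solving, N = 625 and K = 16.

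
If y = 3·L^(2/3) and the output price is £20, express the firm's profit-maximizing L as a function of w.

L(w) = 64000/w³

MP_L = (2/3)·3·L^(-1/3) = 2·L^(-1/3).
Setting P·MP_L = w: 40·L^(-1/3) = w.
Solving for L: L^(-1/3) = w/40, so L = (40/w)^(3).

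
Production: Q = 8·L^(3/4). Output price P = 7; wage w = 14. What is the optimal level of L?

L* = 81

MP_L = (3/4)·8·L^(-1/4) = 6·L^(-1/4).
Profit maximization for a price taker requires P·MP_L = w: 7·6·L^(-1/4) = 14.
So L^(-1/4) = 1/3, which gives L = 81.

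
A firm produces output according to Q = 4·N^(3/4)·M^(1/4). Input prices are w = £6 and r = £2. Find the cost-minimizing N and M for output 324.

Cost minimization requires the marginal rate of technical substitution to equal the input-price ratio: MP_N/MP_M = w/r.
Here MP_N/MP_M = (3/4)·(M/N)/(1/4) = 3·(M/N). Setting this equal to 6/2 = 3 gives M = N.
Substituting into Q = 324: 4·N^(3/4)·(N)^(1/4) = 324.
Solving, N = 81 and M = 81.

N* = 81, M* = 81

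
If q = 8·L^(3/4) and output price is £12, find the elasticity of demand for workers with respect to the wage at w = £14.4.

ε = -4

MP_L = (3/4)·8·L^(-1/4), so P·MP_L = w gives 72·L^(-1/4) = w.
Solving, L(w) = (72/w)^(4). This is a constant-elasticity form: L ∝ w^(−4), so ε = −4.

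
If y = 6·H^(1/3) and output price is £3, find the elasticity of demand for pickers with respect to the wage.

ε = -1.5

MP_H = (1/3)·6·H^(-2/3), so P·MP_H = w gives 6·H^(-2/3) = w.
Solving, H(w) = (6/w)^(3/2). This is a constant-elasticity form: H ∝ w^(−3/2), so ε = −3/2.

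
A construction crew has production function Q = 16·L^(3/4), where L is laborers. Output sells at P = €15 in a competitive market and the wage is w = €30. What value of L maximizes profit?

L* = 1296

MP_L = (3/4)·16·L^(-1/4) = 12·L^(-1/4).
Profit maximization for a price taker requires P·MP_L = w: 15·12·L^(-1/4) = 30.
So L^(-1/4) = 1/6, which gives L = 1296.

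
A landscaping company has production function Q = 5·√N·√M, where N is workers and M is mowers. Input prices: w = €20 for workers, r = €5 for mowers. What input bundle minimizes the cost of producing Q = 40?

Cost minimization requires the marginal rate of technical substitution to equal the input-price ratio: MP_N/MP_M = w/r.
Here MP_N/MP_M = (1/2)·(M/N)/(1/2) = (M/N). Setting this equal to 20/5 = 4 gives M = 4N.
Substituting into Q = 40: 5·N^(1/2)·(4N)^(1/2) = 40.
Solving, N = 4 and M = 16.

N* = 4, M* = 16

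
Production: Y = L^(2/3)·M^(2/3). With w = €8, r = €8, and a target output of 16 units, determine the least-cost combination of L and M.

L* = 8, M* = 8

Cost minimization requires the marginal rate of technical substitution to equal the input-price ratio: MP_L/MP_M = w/r.
Here MP_L/MP_M = (2/3)·(M/L)/(2/3) = (M/L). Setting this equal to 8/8 = 1 gives M = L.
Substituting into Y = 16: L^(2/3)·(L)^(2/3) = 16.
Solving, L = 8 and M = 8.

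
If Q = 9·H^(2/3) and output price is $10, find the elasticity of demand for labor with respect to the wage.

ε = -3

MP_H = (2/3)·9·H^(-1/3), so P·MP_H = w gives 60·H^(-1/3) = w.
Solving, H(w) = (60/w)^(3). This is a constant-elasticity form: H ∝ w^(−3), so ε = −3.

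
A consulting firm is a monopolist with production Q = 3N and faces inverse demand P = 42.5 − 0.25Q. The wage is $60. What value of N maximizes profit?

N* = 15

Marginal revenue from the inverse demand is MR = 42.5 − 0.5Q.
The marginal product is MP_N = 3.
A monopolist hires until marginal revenue product equals the wage: MR·MP_N = w.
(42.5 − 1.5N)·3 = 60, so N = 15.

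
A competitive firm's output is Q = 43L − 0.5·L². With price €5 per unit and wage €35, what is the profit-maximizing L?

L* = 36

The marginal product of L is MP_L = 43 − L.
A price-taking firm hires until the value of the marginal product equals the wage: P·MP_L = w, so 5·(43 − L) = 35.
Then 43 − L = 7, giving L = 36.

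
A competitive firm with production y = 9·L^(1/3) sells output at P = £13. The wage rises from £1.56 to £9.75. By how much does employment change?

ΔL = -117

From P·MP_L = w with MP_L = 3·L^(-2/3), the labor demand is L(w) = (39/w)^(3/2).
At w = 1.56: L = 125. At w = 9.75: L = 8.
ΔL = 8 − 125 = -117.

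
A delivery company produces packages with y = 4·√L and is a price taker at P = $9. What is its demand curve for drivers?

MP_L = (1/2)·4·L^(-1/2) = 2·L^(-1/2).
Setting P·MP_L = w: 18·L^(-1/2) = w.
Solving for L: L^(-1/2) = w/18, so L = (18/w)^(2).

L(w) = 324/w²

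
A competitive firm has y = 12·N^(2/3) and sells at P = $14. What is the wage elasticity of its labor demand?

ε = -3

MP_N = (2/3)·12·N^(-1/3), so P·MP_N = w gives 112·N^(-1/3) = w.
Solving, N(w) = (112/w)^(3). This is a constant-elasticity form: N ∝ w^(−3), so ε = −3.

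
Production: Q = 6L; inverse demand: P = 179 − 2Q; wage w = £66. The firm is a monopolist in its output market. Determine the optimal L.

Marginal revenue from the inverse demand is MR = 179 − 4Q.
The marginal product is MP_L = 6.
A monopolist hires until marginal revenue product equals the wage: MR·MP_L = w.
(179 − 24L)·6 = 66, so L = 7.

L* = 7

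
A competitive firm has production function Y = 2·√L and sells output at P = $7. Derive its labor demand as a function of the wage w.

L(w) = 49/w²

MP_L = (1/2)·2·L^(-1/2) = L^(-1/2).
Setting P·MP_L = w: 7·L^(-1/2) = w.
Solving for L: L^(-1/2) = w/7, so L = (7/w)^(2).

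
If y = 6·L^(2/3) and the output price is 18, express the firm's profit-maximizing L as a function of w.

MP_L = (2/3)·6·L^(-1/3) = 4·L^(-1/3).
Setting P·MP_L = w: 72·L^(-1/3) = w.
Solving for L: L^(-1/3) = w/72, so L = (72/w)^(3).

L(w) = 373248/w³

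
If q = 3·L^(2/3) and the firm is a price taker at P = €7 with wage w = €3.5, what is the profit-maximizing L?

L* = 64

MP_L = (2/3)·3·L^(-1/3) = 2·L^(-1/3).
Profit maximization for a price taker requires P·MP_L = w: 7·2·L^(-1/3) = 3.5.
So L^(-1/3) = 0.25, which gives L = 64.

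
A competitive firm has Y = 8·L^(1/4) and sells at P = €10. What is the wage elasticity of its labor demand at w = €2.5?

ε = -4/3

MP_L = (1/4)·8·L^(-3/4), so P·MP_L = w gives 20·L^(-3/4) = w.
Solving, L(w) = (20/w)^(4/3). This is a constant-elasticity form: L ∝ w^(−4/3), so ε = −4/3.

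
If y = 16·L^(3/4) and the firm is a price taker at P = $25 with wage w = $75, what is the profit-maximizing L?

MP_L = (3/4)·16·L^(-1/4) = 12·L^(-1/4).
Profit maximization for a price taker requires P·MP_L = w: 25·12·L^(-1/4) = 75.
So L^(-1/4) = 0.25, which gives L = 256.

L* = 256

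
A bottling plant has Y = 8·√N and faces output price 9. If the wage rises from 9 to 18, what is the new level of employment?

From P·MP_N = w with MP_N = 4·N^(-1/2), the labor demand is N(w) = (36/w)^(2).
At w = 9: N = 16. At w = 18: N = 4.

N* = 4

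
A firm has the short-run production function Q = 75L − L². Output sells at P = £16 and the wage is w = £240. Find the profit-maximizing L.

L* = 30

The marginal product of L is MP_L = 75 − 2L.
A price-taking firm hires until the value of the marginal product equals the wage: P·MP_L = w, so 16·(75 − 2L) = 240.
Then 75 − 2L = 15, giving L = 30.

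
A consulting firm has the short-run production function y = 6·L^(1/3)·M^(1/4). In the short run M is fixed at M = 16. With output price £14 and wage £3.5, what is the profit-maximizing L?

With M = 16, MP_L = (1/3)·6·L^(-2/3)·16^(1/4) = 4·L^(-2/3).
Profit maximization for a price taker requires P·MP_L = w: 14·4·L^(-2/3) = 3.5.
So L^(-2/3) = 0.0625, which gives L = 64.

L* = 64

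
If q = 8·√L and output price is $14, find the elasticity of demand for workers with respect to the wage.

MP_L = (1/2)·8·L^(-1/2), so P·MP_L = w gives 56·L^(-1/2) = w.
Solving, L(w) = (56/w)^(2). This is a constant-elasticity form: L ∝ w^(−2), so ε = −2.

ε = -2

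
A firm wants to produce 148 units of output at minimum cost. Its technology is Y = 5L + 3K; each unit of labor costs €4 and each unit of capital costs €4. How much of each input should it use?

The inputs are perfect substitutes, so the firm uses whichever has the lower cost per unit of output.
Cost per unit of output via L is w/5 = 0.8; via K it is r/3 = 4/3. L is cheaper.
Producing Y = 148 with L alone: L = 29.6, K = 0.

L* = 29.6, K* = 0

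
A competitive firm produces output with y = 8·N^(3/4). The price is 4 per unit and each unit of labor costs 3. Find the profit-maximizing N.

N* = 4096

MP_N = (3/4)·8·N^(-1/4) = 6·N^(-1/4).
Profit maximization for a price taker requires P·MP_N = w: 4·6·N^(-1/4) = 3.
So N^(-1/4) = 0.125, which gives N = 4096.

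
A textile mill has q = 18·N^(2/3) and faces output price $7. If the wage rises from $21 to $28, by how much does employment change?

ΔN = -37

From P·MP_N = w with MP_N = 12·N^(-1/3), the labor demand is N(w) = (84/w)^(3).
At w = 21: N = 64. At w = 28: N = 27.
ΔN = 27 − 64 = -37.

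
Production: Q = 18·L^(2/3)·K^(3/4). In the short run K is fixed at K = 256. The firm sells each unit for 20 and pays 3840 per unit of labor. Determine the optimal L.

With K = 256, MP_L = (2/3)·18·L^(-1/3)·256^(3/4) = 768·L^(-1/3).
Profit maximization for a price taker requires P·MP_L = w: 20·768·L^(-1/3) = 3840.
So L^(-1/3) = 0.25, which gives L = 64.

L* = 64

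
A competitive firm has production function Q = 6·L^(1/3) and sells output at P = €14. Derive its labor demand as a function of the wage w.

MP_L = (1/3)·6·L^(-2/3) = 2·L^(-2/3).
Setting P·MP_L = w: 28·L^(-2/3) = w.
Solving for L: L^(-2/3) = w/28, so L = (28/w)^(3/2).

L(w) = (28/w)^(3/2)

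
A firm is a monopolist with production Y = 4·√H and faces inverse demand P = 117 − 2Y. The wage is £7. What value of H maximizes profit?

Marginal revenue from the inverse demand is MR = 117 − 4Y.
The marginal product is MP_H = 2·H^(-1/2).
A monopolist hires until marginal revenue product equals the wage: MR·MP_H = w.
At H, Y = 4·√H. Substituting and solving: (117 − 16·√H)·2·H^(-1/2) = 7 gives H = 36.

H* = 36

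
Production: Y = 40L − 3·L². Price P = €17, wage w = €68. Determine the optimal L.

The marginal product of L is MP_L = 40 − 6L.
A price-taking firm hires until the value of the marginal product equals the wage: P·MP_L = w, so 17·(40 − 6L) = 68.
Then 40 − 6L = 4, giving L = 6.

L* = 6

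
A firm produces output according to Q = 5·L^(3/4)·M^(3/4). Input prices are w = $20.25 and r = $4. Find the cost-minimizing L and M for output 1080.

L* = 16, M* = 81

Cost minimization requires the marginal rate of technical substitution to equal the input-price ratio: MP_L/MP_M = w/r.
Here MP_L/MP_M = (3/4)·(M/L)/(3/4) = (M/L). Setting this equal to 20.25/4 = 5.0625 gives M = 5.0625L.
Substituting into Q = 1080: 5·L^(3/4)·(5.0625L)^(3/4) = 1080.
Solving, L = 16 and M = 81.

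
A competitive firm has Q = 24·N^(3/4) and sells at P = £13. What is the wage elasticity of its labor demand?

MP_N = (3/4)·24·N^(-1/4), so P·MP_N = w gives 234·N^(-1/4) = w.
Solving, N(w) = (234/w)^(4). This is a constant-elasticity form: N ∝ w^(−4), so ε = −4.

ε = -4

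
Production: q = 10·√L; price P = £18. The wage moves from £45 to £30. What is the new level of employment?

L* = 9

From P·MP_L = w with MP_L = 5·L^(-1/2), the labor demand is L(w) = (90/w)^(2).
At w = 45: L = 4. At w = 30: L = 9.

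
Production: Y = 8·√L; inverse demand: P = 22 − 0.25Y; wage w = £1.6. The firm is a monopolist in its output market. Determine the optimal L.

Marginal revenue from the inverse demand is MR = 22 − 0.5Y.
The marginal product is MP_L = 4·L^(-1/2).
A monopolist hires until marginal revenue product equals the wage: MR·MP_L = w.
At L, Y = 8·√L. Substituting and solving: (22 − 4·√L)·4·L^(-1/2) = 1.6 gives L = 25.

L* = 25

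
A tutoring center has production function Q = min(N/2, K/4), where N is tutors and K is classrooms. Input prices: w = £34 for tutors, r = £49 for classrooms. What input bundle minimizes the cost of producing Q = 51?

With a fixed-proportions technology, the cost-minimizing bundle uses no slack in either input: N/2 = K/4 = Q.
So N = 2·51 = 102 and K = 4·51 = 204.

N* = 102, K* = 204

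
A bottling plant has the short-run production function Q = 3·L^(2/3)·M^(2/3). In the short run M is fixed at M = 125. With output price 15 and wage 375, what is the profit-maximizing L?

With M = 125, MP_L = (2/3)·3·L^(-1/3)·125^(2/3) = 50·L^(-1/3).
Profit maximization for a price taker requires P·MP_L = w: 15·50·L^(-1/3) = 375.
So L^(-1/3) = 0.5, which gives L = 8.

L* = 8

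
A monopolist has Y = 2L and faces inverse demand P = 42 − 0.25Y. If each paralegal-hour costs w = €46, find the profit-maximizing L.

Marginal revenue from the inverse demand is MR = 42 − 0.5Y.
The marginal product is MP_L = 2.
A monopolist hires until marginal revenue product equals the wage: MR·MP_L = w.
(42 − L)·2 = 46, so L = 19.

L* = 19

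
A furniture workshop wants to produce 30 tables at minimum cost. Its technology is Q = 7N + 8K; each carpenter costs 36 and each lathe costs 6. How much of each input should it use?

The inputs are perfect substitutes, so the firm uses whichever has the lower cost per unit of output.
Cost per unit of output via N is w/7 = 36/7; via K it is r/8 = 0.75. K is cheaper.
Producing Q = 30 with K alone: N = 0, K = 3.75.

N* = 0, K* = 3.75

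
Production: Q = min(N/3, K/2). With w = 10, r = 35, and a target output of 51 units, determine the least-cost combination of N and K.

With a fixed-proportions technology, the cost-minimizing bundle uses no slack in either input: N/3 = K/2 = Q.
So N = 3·51 = 153 and K = 2·51 = 102.

N* = 153, K* = 102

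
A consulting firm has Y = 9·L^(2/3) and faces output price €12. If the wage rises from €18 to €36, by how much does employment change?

ΔL = -56

From P·MP_L = w with MP_L = 6·L^(-1/3), the labor demand is L(w) = (72/w)^(3).
At w = 18: L = 64. At w = 36: L = 8.
ΔL = 8 − 64 = -56.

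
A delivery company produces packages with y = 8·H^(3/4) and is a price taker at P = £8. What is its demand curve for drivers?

H(w) = 5308416/w^(4)

MP_H = (3/4)·8·H^(-1/4) = 6·H^(-1/4).
Setting P·MP_H = w: 48·H^(-1/4) = w.
Solving for H: H^(-1/4) = w/48, so H = (48/w)^(4).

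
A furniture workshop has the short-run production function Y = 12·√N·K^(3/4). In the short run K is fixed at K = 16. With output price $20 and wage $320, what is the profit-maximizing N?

With K = 16, MP_N = (1/2)·12·N^(-1/2)·16^(3/4) = 48·N^(-1/2).
Profit maximization for a price taker requires P·MP_N = w: 20·48·N^(-1/2) = 320.
So N^(-1/2) = 1/3, which gives N = 9.

N* = 9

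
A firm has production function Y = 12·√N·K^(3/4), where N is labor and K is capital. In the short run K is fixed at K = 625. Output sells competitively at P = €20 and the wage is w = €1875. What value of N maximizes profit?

N* = 64

With K = 625, MP_N = (1/2)·12·N^(-1/2)·625^(3/4) = 750·N^(-1/2).
Profit maximization for a price taker requires P·MP_N = w: 20·750·N^(-1/2) = 1875.
So N^(-1/2) = 0.125, which gives N = 64.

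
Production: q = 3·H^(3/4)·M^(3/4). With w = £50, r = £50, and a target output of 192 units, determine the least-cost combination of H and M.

Cost minimization requires the marginal rate of technical substitution to equal the input-price ratio: MP_H/MP_M = w/r.
Here MP_H/MP_M = (3/4)·(M/H)/(3/4) = (M/H). Setting this equal to 50/50 = 1 gives M = H.
Substituting into q = 192: 3·H^(3/4)·(H)^(3/4) = 192.
Solving, H = 16 and M = 16.

H* = 16, M* = 16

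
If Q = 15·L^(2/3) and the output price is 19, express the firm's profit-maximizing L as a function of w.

L(w) = 6859000/w³

MP_L = (2/3)·15·L^(-1/3) = 10·L^(-1/3).
Setting P·MP_L = w: 190·L^(-1/3) = w.
Solving for L: L^(-1/3) = w/190, so L = (190/w)^(3).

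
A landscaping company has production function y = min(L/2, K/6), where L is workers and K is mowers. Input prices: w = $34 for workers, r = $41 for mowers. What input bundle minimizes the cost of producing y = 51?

L* = 102, K* = 306

With a fixed-proportions technology, the cost-minimizing bundle uses no slack in either input: L/2 = K/6 = y.
So L = 2·51 = 102 and K = 6·51 = 306.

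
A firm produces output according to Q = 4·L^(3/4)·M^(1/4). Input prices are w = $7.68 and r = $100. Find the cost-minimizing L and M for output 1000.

L* = 625, M* = 16

Cost minimization requires the marginal rate of technical substitution to equal the input-price ratio: MP_L/MP_M = w/r.
Here MP_L/MP_M = (3/4)·(M/L)/(1/4) = 3·(M/L). Setting this equal to 7.68/100 = 0.0768 gives M = 0.0256L.
Substituting into Q = 1000: 4·L^(3/4)·(0.0256L)^(1/4) = 1000.
Solving, L = 625 and M = 16.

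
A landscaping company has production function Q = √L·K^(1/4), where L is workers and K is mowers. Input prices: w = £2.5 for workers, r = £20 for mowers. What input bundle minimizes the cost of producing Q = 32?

Cost minimization requires the marginal rate of technical substitution to equal the input-price ratio: MP_L/MP_K = w/r.
Here MP_L/MP_K = (1/2)·(K/L)/(1/4) = 2·(K/L). Setting this equal to 2.5/20 = 0.125 gives K = 0.0625L.
Substituting into Q = 32: L^(1/2)·(0.0625L)^(1/4) = 32.
Solving, L = 256 and K = 16.

L* = 256, K* = 16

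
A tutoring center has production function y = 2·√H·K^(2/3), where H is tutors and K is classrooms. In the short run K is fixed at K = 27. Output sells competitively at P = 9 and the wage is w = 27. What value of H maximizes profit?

H* = 9

With K = 27, MP_H = (1/2)·2·H^(-1/2)·27^(2/3) = 9·H^(-1/2).
Profit maximization for a price taker requires P·MP_H = w: 9·9·H^(-1/2) = 27.
So H^(-1/2) = 1/3, which gives H = 9.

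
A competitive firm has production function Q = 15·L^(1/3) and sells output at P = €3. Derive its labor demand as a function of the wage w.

MP_L = (1/3)·15·L^(-2/3) = 5·L^(-2/3).
Setting P·MP_L = w: 15·L^(-2/3) = w.
Solving for L: L^(-2/3) = w/15, so L = (15/w)^(3/2).

L(w) = (15/w)^(3/2)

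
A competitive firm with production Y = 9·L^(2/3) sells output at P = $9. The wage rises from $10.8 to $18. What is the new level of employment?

L* = 27

From P·MP_L = w with MP_L = 6·L^(-1/3), the labor demand is L(w) = (54/w)^(3).
At w = 10.8: L = 125. At w = 18: L = 27.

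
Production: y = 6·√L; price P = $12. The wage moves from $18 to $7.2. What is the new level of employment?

L* = 25

From P·MP_L = w with MP_L = 3·L^(-1/2), the labor demand is L(w) = (36/w)^(2).
At w = 18: L = 4. At w = 7.2: L = 25.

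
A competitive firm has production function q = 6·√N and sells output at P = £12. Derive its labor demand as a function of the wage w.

MP_N = (1/2)·6·N^(-1/2) = 3·N^(-1/2).
Setting P·MP_N = w: 36·N^(-1/2) = w.
Solving for N: N^(-1/2) = w/36, so N = (36/w)^(2).

N(w) = 1296/w²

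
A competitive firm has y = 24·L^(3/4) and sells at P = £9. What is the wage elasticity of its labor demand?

ε = -4

MP_L = (3/4)·24·L^(-1/4), so P·MP_L = w gives 162·L^(-1/4) = w.
Solving, L(w) = (162/w)^(4). This is a constant-elasticity form: L ∝ w^(−4), so ε = −4.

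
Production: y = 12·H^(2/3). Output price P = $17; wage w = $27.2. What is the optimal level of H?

MP_H = (2/3)·12·H^(-1/3) = 8·H^(-1/3).
Profit maximization for a price taker requires P·MP_H = w: 17·8·H^(-1/3) = 27.2.
So H^(-1/3) = 0.2, which gives H = 125.

H* = 125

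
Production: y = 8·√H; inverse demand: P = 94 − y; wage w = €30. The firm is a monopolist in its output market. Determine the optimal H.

H* = 16

Marginal revenue from the inverse demand is MR = 94 − 2y.
The marginal product is MP_H = 4·H^(-1/2).
A monopolist hires until marginal revenue product equals the wage: MR·MP_H = w.
At H, y = 8·√H. Substituting and solving: (94 − 16·√H)·4·H^(-1/2) = 30 gives H = 16.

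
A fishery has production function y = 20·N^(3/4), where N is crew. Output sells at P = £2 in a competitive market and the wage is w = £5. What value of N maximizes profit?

N* = 1296

MP_N = (3/4)·20·N^(-1/4) = 15·N^(-1/4).
Profit maximization for a price taker requires P·MP_N = w: 2·15·N^(-1/4) = 5.
So N^(-1/4) = 1/6, which gives N = 1296.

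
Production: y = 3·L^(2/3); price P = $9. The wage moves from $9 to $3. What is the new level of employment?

From P·MP_L = w with MP_L = 2·L^(-1/3), the labor demand is L(w) = (18/w)^(3).
At w = 9: L = 8. At w = 3: L = 216.

L* = 216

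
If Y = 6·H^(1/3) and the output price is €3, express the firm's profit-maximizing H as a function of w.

H(w) = (6/w)^(3/2)

MP_H = (1/3)·6·H^(-2/3) = 2·H^(-2/3).
Setting P·MP_H = w: 6·H^(-2/3) = w.
Solving for H: H^(-2/3) = w/6, so H = (6/w)^(3/2).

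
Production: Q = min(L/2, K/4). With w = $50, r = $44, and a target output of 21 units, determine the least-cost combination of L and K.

L* = 42, K* = 84

With a fixed-proportions technology, the cost-minimizing bundle uses no slack in either input: L/2 = K/4 = Q.
So L = 2·21 = 42 and K = 4·21 = 84.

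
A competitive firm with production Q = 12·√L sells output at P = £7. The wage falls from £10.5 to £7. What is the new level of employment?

L* = 36

From P·MP_L = w with MP_L = 6·L^(-1/2), the labor demand is L(w) = (42/w)^(2).
At w = 10.5: L = 16. At w = 7: L = 36.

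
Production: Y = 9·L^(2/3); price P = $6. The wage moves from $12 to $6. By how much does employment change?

ΔL = 189

From P·MP_L = w with MP_L = 6·L^(-1/3), the labor demand is L(w) = (36/w)^(3).
At w = 12: L = 27. At w = 6: L = 216.
ΔL = 216 − 27 = 189.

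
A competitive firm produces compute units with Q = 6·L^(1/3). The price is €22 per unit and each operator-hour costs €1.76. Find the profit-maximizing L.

MP_L = (1/3)·6·L^(-2/3) = 2·L^(-2/3).
Profit maximization for a price taker requires P·MP_L = w: 22·2·L^(-2/3) = 1.76.
So L^(-2/3) = 0.04, which gives L = 125.

L* = 125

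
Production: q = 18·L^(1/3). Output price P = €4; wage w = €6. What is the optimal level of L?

L* = 8

MP_L = (1/3)·18·L^(-2/3) = 6·L^(-2/3).
Profit maximization for a price taker requires P·MP_L = w: 4·6·L^(-2/3) = 6.
So L^(-2/3) = 0.25, which gives L = 8.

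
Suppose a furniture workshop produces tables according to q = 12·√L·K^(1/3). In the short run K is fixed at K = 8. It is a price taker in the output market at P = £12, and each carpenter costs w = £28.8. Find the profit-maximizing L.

With K = 8, MP_L = (1/2)·12·L^(-1/2)·8^(1/3) = 12·L^(-1/2).
Profit maximization for a price taker requires P·MP_L = w: 12·12·L^(-1/2) = 28.8.
So L^(-1/2) = 0.2, which gives L = 25.

L* = 25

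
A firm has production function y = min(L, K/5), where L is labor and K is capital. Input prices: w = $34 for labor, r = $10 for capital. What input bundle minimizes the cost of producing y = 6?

With a fixed-proportions technology, the cost-minimizing bundle uses no slack in either input: L = K/5 = y.
So L = 6 and K = 5·6 = 30.

L* = 6, K* = 30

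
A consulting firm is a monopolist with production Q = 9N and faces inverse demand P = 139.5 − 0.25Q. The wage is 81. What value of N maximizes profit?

N* = 29

Marginal revenue from the inverse demand is MR = 139.5 − 0.5Q.
The marginal product is MP_N = 9.
A monopolist hires until marginal revenue product equals the wage: MR·MP_N = w.
(139.5 − 4.5N)·9 = 81, so N = 29.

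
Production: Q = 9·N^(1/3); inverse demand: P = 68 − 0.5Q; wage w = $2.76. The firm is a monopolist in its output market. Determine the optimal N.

Marginal revenue from the inverse demand is MR = 68 − Q.
The marginal product is MP_N = 3·N^(-2/3).
A monopolist hires until marginal revenue product equals the wage: MR·MP_N = w.
At N, Q = 9·N^(1/3). Substituting and solving: (68 − 9·N^(1/3))·3·N^(-2/3) = 2.76 gives N = 125.

N* = 125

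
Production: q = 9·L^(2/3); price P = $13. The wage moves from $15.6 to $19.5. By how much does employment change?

ΔL = -61

From P·MP_L = w with MP_L = 6·L^(-1/3), the labor demand is L(w) = (78/w)^(3).
At w = 15.6: L = 125. At w = 19.5: L = 64.
ΔL = 64 − 125 = -61.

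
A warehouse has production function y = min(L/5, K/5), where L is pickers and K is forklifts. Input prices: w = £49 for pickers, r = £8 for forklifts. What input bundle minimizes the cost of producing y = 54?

L* = 270, K* = 270

With a fixed-proportions technology, the cost-minimizing bundle uses no slack in either input: L/5 = K/5 = y.
So L = 5·54 = 270 and K = 5·54 = 270.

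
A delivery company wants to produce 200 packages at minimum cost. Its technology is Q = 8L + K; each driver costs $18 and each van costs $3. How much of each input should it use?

L* = 25, K* = 0

The inputs are perfect substitutes, so the firm uses whichever has the lower cost per unit of output.
Cost per unit of output via L is 2.25; via K it is 3. L is cheaper.
Producing Q = 200 with L alone: L = 25, K = 0.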